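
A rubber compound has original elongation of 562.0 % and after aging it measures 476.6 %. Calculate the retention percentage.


Retention = aged / original * 100
= 476.6 / 562.0 * 100
= 84.8%

84.8%


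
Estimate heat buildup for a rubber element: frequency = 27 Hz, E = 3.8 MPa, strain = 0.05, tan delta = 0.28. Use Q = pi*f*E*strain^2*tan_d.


Q = pi * f * E * strain^2 * tan_d
= pi * 27 * 3.8 * 0.05^2 * 0.28
= pi * 27 * 3.8 * 0.0025 * 0.28
= 0.2256

Q = 0.2256


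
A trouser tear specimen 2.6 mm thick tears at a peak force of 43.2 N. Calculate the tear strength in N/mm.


Tear strength = force / thickness
= 43.2 / 2.6
= 16.62 N/mm

16.62 N/mm


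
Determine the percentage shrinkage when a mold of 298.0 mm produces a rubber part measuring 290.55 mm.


Shrinkage = (mold - part) / mold * 100
= (298.0 - 290.55) / 298.0 * 100
= 7.45 / 298.0 * 100
= 2.5%

2.5%


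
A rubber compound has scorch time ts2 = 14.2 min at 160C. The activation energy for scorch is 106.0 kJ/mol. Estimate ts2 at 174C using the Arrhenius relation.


Convert temperatures: T1 = 160 + 273.15 = 433.15 K, T2 = 174 + 273.15 = 447.15 K
ts2_new = 14.2 * exp(106000 / 8.314 * (1/447.15 - 1/433.15))
1/T2 - 1/T1 = -7.2283e-05
ts2_new = 5.65 min

5.65 min


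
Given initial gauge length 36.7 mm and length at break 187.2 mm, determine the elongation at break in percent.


Elongation = (Lf - L0) / L0 * 100
= (187.2 - 36.7) / 36.7 * 100
= 150.5 / 36.7 * 100
= 410.1%

410.1%


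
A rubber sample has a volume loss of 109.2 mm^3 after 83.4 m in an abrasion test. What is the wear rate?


Rate = volume_loss / distance
= 109.2 / 83.4
= 1.309 mm^3/m

1.309 mm^3/m


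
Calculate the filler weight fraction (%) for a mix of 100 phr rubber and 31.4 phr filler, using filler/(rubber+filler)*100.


Filler % = filler / (rubber + filler) * 100
= 31.4 / (100 + 31.4) * 100
= 31.4 / 131.4 * 100
= 23.9%

23.9%


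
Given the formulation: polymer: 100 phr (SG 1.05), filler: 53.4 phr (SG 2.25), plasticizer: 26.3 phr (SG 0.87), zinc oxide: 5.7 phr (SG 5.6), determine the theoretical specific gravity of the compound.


Sum of weights = 185.4
Volume contributions:
  polymer: 100/1.05 = 95.2381
  filler: 53.4/2.25 = 23.7333
  plasticizer: 26.3/0.87 = 30.2299
  zinc oxide: 5.7/5.6 = 1.0179
Sum of volumes = 150.2192
SG = 185.4 / 150.2192 = 1.234

SG = 1.234


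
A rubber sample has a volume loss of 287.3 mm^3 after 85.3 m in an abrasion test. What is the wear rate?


Rate = volume_loss / distance
= 287.3 / 85.3
= 3.368 mm^3/m

3.368 mm^3/m


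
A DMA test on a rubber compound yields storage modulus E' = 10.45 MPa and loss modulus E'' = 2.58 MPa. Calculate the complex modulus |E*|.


|E*| = sqrt(E'^2 + E''^2)
= sqrt(10.45^2 + 2.58^2)
= sqrt(109.2025 + 6.6564)
= 10.764 MPa

10.764 MPa


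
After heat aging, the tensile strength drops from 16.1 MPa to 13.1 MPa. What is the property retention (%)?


Retention = aged / original * 100
= 13.1 / 16.1 * 100
= 81.4%

81.4%


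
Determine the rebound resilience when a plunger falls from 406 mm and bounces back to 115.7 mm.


Resilience = h_rebound / h_drop * 100
= 115.7 / 406 * 100
= 28.5%

28.5%


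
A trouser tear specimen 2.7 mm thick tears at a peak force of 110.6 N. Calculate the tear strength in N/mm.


Tear strength = force / thickness
= 110.6 / 2.7
= 40.96 N/mm

40.96 N/mm


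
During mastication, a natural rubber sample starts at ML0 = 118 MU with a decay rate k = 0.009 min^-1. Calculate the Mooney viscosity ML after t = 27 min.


ML = ML0 * exp(-k * t)
ML = 118 * exp(-0.009 * 27)
ML = 118 * 0.7843
ML = 92.54 MU

92.54 MU


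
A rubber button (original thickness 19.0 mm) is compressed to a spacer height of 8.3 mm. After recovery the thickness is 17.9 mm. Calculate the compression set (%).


CS = (t0 - recovered) / (t0 - ts) * 100
= (19.0 - 17.9) / (19.0 - 8.3) * 100
= 1.1 / 10.7 * 100
= 10.3%

10.3%


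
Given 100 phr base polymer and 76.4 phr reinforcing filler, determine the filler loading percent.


Filler % = filler / (rubber + filler) * 100
= 76.4 / (100 + 76.4) * 100
= 76.4 / 176.4 * 100
= 43.31%

43.31%


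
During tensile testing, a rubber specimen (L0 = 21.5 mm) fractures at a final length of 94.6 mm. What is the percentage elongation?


Elongation = (Lf - L0) / L0 * 100
= (94.6 - 21.5) / 21.5 * 100
= 73.1 / 21.5 * 100
= 340.0%

340.0%


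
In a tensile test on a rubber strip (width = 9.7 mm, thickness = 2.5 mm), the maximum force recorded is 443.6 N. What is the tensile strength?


Area = width * thickness = 9.7 * 2.5 = 24.25 mm^2
TS = force / area = 443.6 / 24.25 = 18.29 MPa

18.29 MPa


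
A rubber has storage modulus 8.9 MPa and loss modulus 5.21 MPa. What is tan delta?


tan delta = E'' / E'
= 5.21 / 8.9
= 0.5854

tan delta = 0.5854


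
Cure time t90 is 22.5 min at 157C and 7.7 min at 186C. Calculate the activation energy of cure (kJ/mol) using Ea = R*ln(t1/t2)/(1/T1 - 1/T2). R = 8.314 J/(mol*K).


T1 = 430.15 K, T2 = 459.15 K
1/T1 - 1/T2 = 1.4683e-04
ln(t1/t2) = ln(22.5/7.7) = 1.0723
Ea = 8.314 * 1.0723 / 1.4683e-04 = 60715.6727 J/mol
Ea = 60.72 kJ/mol

60.72 kJ/mol


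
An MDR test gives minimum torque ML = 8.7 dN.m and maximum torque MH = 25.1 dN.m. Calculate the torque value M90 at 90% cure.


M90 = ML + 0.9 * (MH - ML)
M90 = 8.7 + 0.9 * (25.1 - 8.7)
M90 = 8.7 + 0.9 * 16.4
M90 = 23.46 dN.m

23.46 dN.m


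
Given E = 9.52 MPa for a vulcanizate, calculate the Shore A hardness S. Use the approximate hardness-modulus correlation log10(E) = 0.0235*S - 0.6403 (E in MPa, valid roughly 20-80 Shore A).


log10(E) = 0.0235*S - 0.6403  =>  S = (log10(E) + 0.6403) / 0.0235
log10(9.52) = 0.978637
S = (0.978637 + 0.6403) / 0.0235 = 1.618937 / 0.0235
S = 68.9

Shore A = 68.9


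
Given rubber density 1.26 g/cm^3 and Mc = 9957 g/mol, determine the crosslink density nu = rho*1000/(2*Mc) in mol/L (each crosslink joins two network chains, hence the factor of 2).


nu = rho * 1000 / (2 * Mc)
nu = 1.26 * 1000 / (2 * 9957)
nu = 1260.0 / 19914
nu = 0.0633 mol/L

0.0633 mol/L


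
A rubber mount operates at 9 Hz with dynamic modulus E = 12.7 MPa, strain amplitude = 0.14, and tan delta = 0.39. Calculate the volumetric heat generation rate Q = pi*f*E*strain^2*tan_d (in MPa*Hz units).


Q = pi * f * E * strain^2 * tan_d
= pi * 9 * 12.7 * 0.14^2 * 0.39
= pi * 9 * 12.7 * 0.0196 * 0.39
= 2.7448

Q = 2.7448


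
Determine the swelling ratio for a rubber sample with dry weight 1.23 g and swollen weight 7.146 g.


Q = W_swollen / W_dry
Q = 7.146 / 1.23
Q = 5.81

Q = 5.81


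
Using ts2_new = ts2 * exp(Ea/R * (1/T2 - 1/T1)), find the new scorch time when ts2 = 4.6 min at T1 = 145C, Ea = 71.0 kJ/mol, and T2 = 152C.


Convert temperatures: T1 = 145 + 273.15 = 418.15 K, T2 = 152 + 273.15 = 425.15 K
ts2_new = 4.6 * exp(71000 / 8.314 * (1/425.15 - 1/418.15))
1/T2 - 1/T1 = -3.9375e-05
ts2_new = 3.29 min

3.29 min


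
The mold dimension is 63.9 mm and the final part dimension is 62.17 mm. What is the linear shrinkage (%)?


Shrinkage = (mold - part) / mold * 100
= (63.9 - 62.17) / 63.9 * 100
= 1.73 / 63.9 * 100
= 2.71%

2.71%


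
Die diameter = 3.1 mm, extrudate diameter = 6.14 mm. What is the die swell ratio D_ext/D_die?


Die swell ratio = D_extrudate / D_die
= 6.14 / 3.1
= 1.981

Die swell = 1.981


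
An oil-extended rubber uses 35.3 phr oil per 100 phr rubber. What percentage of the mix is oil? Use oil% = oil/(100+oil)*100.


Oil % = oil / (100 + oil) * 100
= 35.3 / (100 + 35.3) * 100
= 35.3 / 135.3 * 100
= 26.09%

26.09%


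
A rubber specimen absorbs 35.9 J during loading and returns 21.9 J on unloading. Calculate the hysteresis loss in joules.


Hysteresis loss = loading - unloading
= 35.9 - 21.9
= 14.0 J

14.0 J


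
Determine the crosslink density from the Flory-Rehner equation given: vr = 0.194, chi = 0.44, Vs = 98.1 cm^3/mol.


ln(1 - vr) = ln(1 - 0.194) = -0.2157
Numerator = -((-0.2157) + 0.194 + 0.44 * 0.194^2) = 0.0051
Denominator = 98.1 * (0.194^(1/3) - 0.194/2) = 47.2740
nu = 0.0051 / 47.2740 = 1.0813e-04 mol/cm^3

1.0813e-04 mol/cm^3


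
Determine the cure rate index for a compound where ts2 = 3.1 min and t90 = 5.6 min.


CRI = 100 / (t90 - ts2)
= 100 / (5.6 - 3.1)
= 100 / 2.5
= 40.0 min^-1

40.0 min^-1


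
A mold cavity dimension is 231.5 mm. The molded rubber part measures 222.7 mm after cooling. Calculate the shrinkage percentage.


Shrinkage = (mold - part) / mold * 100
= (231.5 - 222.7) / 231.5 * 100
= 8.8 / 231.5 * 100
= 3.8%

3.8%


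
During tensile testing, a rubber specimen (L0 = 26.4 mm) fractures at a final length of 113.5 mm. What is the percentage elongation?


Elongation = (Lf - L0) / L0 * 100
= (113.5 - 26.4) / 26.4 * 100
= 87.1 / 26.4 * 100
= 329.9%

329.9%


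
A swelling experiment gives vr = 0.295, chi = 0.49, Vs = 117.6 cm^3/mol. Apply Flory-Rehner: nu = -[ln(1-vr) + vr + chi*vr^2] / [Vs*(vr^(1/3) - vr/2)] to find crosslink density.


ln(1 - vr) = ln(1 - 0.295) = -0.3496
Numerator = -((-0.3496) + 0.295 + 0.49 * 0.295^2) = 0.0119
Denominator = 117.6 * (0.295^(1/3) - 0.295/2) = 60.9395
nu = 0.0119 / 60.9395 = 1.9553e-04 mol/cm^3

1.9553e-04 mol/cm^3


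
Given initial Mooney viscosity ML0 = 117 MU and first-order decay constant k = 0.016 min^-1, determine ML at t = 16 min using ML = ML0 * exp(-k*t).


ML = ML0 * exp(-k * t)
ML = 117 * exp(-0.016 * 16)
ML = 117 * 0.7741
ML = 90.57 MU

90.57 MU


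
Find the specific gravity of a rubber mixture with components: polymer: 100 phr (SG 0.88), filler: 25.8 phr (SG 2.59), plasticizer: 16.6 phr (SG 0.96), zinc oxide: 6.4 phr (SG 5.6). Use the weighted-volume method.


Sum of weights = 148.8
Volume contributions:
  polymer: 100/0.88 = 113.6364
  filler: 25.8/2.59 = 9.9614
  plasticizer: 16.6/0.96 = 17.2917
  zinc oxide: 6.4/5.6 = 1.1429
Sum of volumes = 142.0323
SG = 148.8 / 142.0323 = 1.048

SG = 1.048


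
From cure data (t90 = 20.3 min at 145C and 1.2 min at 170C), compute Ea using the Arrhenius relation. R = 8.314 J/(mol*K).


T1 = 418.15 K, T2 = 443.15 K
1/T1 - 1/T2 = 1.3491e-04
ln(t1/t2) = ln(20.3/1.2) = 2.8283
Ea = 8.314 * 2.8283 / 1.3491e-04 = 174292.3144 J/mol
Ea = 174.29 kJ/mol

174.29 kJ/mol


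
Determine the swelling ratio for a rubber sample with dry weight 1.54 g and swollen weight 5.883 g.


Q = W_swollen / W_dry
Q = 5.883 / 1.54
Q = 3.82

Q = 3.82


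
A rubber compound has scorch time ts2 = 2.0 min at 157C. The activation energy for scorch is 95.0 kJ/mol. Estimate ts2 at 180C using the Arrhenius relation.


Convert temperatures: T1 = 157 + 273.15 = 430.15 K, T2 = 180 + 273.15 = 453.15 K
ts2_new = 2.0 * exp(95000 / 8.314 * (1/453.15 - 1/430.15))
1/T2 - 1/T1 = -1.1800e-04
ts2_new = 0.52 min

0.52 min


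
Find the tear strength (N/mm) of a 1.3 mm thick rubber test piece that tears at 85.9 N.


Tear strength = force / thickness
= 85.9 / 1.3
= 66.08 N/mm

66.08 N/mm


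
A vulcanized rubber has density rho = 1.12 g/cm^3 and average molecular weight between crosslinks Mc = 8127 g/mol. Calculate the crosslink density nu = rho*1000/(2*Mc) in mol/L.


nu = rho * 1000 / (2 * Mc)
nu = 1.12 * 1000 / (2 * 8127)
nu = 1120.0 / 16254
nu = 0.0689 mol/L

0.0689 mol/L


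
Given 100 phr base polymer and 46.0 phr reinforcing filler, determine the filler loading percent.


Filler % = filler / (rubber + filler) * 100
= 46.0 / (100 + 46.0) * 100
= 46.0 / 146.0 * 100
= 31.51%

31.51%


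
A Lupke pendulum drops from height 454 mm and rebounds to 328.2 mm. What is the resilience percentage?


Resilience = h_rebound / h_drop * 100
= 328.2 / 454 * 100
= 72.3%

72.3%


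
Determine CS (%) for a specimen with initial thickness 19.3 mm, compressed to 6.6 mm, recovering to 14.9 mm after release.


CS = (t0 - recovered) / (t0 - ts) * 100
= (19.3 - 14.9) / (19.3 - 6.6) * 100
= 4.4 / 12.7 * 100
= 34.6%

34.6%


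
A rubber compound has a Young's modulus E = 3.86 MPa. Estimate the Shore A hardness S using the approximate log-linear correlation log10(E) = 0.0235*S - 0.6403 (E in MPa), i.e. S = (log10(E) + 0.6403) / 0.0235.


log10(E) = 0.0235*S - 0.6403  =>  S = (log10(E) + 0.6403) / 0.0235
log10(3.86) = 0.586587
S = (0.586587 + 0.6403) / 0.0235 = 1.226887 / 0.0235
S = 52.2

Shore A = 52.2


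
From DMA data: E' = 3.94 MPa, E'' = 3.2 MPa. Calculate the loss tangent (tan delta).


tan delta = E'' / E'
= 3.2 / 3.94
= 0.8122

tan delta = 0.8122


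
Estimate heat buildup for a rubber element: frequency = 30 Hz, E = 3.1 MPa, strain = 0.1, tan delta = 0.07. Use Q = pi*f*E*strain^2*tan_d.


Q = pi * f * E * strain^2 * tan_d
= pi * 30 * 3.1 * 0.1^2 * 0.07
= pi * 30 * 3.1 * 0.0100 * 0.07
= 0.2045

Q = 0.2045


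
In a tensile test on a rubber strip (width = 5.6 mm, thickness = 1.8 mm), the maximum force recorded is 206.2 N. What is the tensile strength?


Area = width * thickness = 5.6 * 1.8 = 10.08 mm^2
TS = force / area = 206.2 / 10.08 = 20.46 MPa

20.46 MPa


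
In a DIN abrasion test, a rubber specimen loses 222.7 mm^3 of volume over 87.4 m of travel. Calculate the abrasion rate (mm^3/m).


Rate = volume_loss / distance
= 222.7 / 87.4
= 2.548 mm^3/m

2.548 mm^3/m


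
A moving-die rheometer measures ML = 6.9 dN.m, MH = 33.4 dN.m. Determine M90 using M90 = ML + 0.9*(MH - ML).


M90 = ML + 0.9 * (MH - ML)
M90 = 6.9 + 0.9 * (33.4 - 6.9)
M90 = 6.9 + 0.9 * 26.5
M90 = 30.75 dN.m

30.75 dN.m


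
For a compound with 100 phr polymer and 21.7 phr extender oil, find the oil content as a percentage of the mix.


Oil % = oil / (100 + oil) * 100
= 21.7 / (100 + 21.7) * 100
= 21.7 / 121.7 * 100
= 17.83%

17.83%


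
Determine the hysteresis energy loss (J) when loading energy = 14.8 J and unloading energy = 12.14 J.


Hysteresis loss = loading - unloading
= 14.8 - 12.14
= 2.66 J

2.66 J


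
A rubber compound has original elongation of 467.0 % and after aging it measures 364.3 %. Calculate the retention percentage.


Retention = aged / original * 100
= 364.3 / 467.0 * 100
= 78.0%

78.0%


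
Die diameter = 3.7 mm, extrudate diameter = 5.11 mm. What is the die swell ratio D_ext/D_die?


Die swell ratio = D_extrudate / D_die
= 5.11 / 3.7
= 1.381

Die swell = 1.381


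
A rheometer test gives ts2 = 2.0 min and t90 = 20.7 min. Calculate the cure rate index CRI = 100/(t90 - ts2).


CRI = 100 / (t90 - ts2)
= 100 / (20.7 - 2.0)
= 100 / 18.7
= 5.35 min^-1

5.35 min^-1


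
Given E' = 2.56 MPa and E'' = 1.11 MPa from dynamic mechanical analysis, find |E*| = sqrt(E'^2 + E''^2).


|E*| = sqrt(E'^2 + E''^2)
= sqrt(2.56^2 + 1.11^2)
= sqrt(6.5536 + 1.2321)
= 2.79 MPa

2.79 MPa


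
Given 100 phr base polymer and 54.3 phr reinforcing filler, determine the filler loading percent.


Filler % = filler / (rubber + filler) * 100
= 54.3 / (100 + 54.3) * 100
= 54.3 / 154.3 * 100
= 35.19%

35.19%


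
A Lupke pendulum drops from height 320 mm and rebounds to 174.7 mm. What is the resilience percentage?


Resilience = h_rebound / h_drop * 100
= 174.7 / 320 * 100
= 54.6%

54.6%


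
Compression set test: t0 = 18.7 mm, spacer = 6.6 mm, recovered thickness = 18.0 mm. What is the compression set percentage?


CS = (t0 - recovered) / (t0 - ts) * 100
= (18.7 - 18.0) / (18.7 - 6.6) * 100
= 0.7 / 12.1 * 100
= 5.8%

5.8%


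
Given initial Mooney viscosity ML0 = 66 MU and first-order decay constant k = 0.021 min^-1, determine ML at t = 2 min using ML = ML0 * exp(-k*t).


ML = ML0 * exp(-k * t)
ML = 66 * exp(-0.021 * 2)
ML = 66 * 0.9589
ML = 63.29 MU

63.29 MU


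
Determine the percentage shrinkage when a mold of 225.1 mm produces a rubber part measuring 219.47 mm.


Shrinkage = (mold - part) / mold * 100
= (225.1 - 219.47) / 225.1 * 100
= 5.63 / 225.1 * 100
= 2.5%

2.5%


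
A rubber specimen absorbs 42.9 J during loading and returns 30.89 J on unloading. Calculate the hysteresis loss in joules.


Hysteresis loss = loading - unloading
= 42.9 - 30.89
= 12.01 J

12.01 J


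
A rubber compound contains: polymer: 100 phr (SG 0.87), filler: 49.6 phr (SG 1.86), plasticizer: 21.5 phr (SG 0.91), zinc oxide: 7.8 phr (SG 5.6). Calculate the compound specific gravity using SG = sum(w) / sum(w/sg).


Sum of weights = 178.9
Volume contributions:
  polymer: 100/0.87 = 114.9425
  filler: 49.6/1.86 = 26.6667
  plasticizer: 21.5/0.91 = 23.6264
  zinc oxide: 7.8/5.6 = 1.3929
Sum of volumes = 166.6284
SG = 178.9 / 166.6284 = 1.074

SG = 1.074


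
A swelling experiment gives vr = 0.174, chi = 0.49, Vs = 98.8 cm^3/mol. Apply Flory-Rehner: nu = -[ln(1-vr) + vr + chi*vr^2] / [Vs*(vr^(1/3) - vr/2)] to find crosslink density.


ln(1 - vr) = ln(1 - 0.174) = -0.1912
Numerator = -((-0.1912) + 0.174 + 0.49 * 0.174^2) = 0.0023
Denominator = 98.8 * (0.174^(1/3) - 0.174/2) = 46.5622
nu = 0.0023 / 46.5622 = 4.9939e-05 mol/cm^3

4.9939e-05 mol/cm^3


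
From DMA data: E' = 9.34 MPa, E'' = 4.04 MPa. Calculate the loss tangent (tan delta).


tan delta = E'' / E'
= 4.04 / 9.34
= 0.4325

tan delta = 0.4325


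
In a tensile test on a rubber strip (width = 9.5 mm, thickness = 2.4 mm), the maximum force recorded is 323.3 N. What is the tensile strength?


Area = width * thickness = 9.5 * 2.4 = 22.8 mm^2
TS = force / area = 323.3 / 22.8 = 14.18 MPa

14.18 MPa


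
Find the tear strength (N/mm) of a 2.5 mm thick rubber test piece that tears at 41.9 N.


Tear strength = force / thickness
= 41.9 / 2.5
= 16.76 N/mm

16.76 N/mm


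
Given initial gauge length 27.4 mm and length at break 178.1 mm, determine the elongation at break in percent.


Elongation = (Lf - L0) / L0 * 100
= (178.1 - 27.4) / 27.4 * 100
= 150.7 / 27.4 * 100
= 550.0%

550.0%


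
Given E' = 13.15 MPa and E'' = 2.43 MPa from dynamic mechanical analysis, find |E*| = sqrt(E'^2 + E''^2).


|E*| = sqrt(E'^2 + E''^2)
= sqrt(13.15^2 + 2.43^2)
= sqrt(172.9225 + 5.9049)
= 13.373 MPa

13.373 MPa


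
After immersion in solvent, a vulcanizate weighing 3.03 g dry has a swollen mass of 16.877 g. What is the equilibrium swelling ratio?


Q = W_swollen / W_dry
Q = 16.877 / 3.03
Q = 5.57

Q = 5.57


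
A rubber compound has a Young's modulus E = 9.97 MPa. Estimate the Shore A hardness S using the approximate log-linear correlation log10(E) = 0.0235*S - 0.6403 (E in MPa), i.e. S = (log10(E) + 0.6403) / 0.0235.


log10(E) = 0.0235*S - 0.6403  =>  S = (log10(E) + 0.6403) / 0.0235
log10(9.97) = 0.998695
S = (0.998695 + 0.6403) / 0.0235 = 1.638995 / 0.0235
S = 69.7

Shore A = 69.7


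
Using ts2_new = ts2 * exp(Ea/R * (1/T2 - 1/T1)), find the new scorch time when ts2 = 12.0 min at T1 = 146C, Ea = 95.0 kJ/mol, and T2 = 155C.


Convert temperatures: T1 = 146 + 273.15 = 419.15 K, T2 = 155 + 273.15 = 428.15 K
ts2_new = 12.0 * exp(95000 / 8.314 * (1/428.15 - 1/419.15))
1/T2 - 1/T1 = -5.0151e-05
ts2_new = 6.77 min

6.77 min


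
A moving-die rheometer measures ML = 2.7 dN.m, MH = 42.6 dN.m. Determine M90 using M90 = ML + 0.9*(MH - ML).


M90 = ML + 0.9 * (MH - ML)
M90 = 2.7 + 0.9 * (42.6 - 2.7)
M90 = 2.7 + 0.9 * 39.9
M90 = 38.61 dN.m

38.61 dN.m


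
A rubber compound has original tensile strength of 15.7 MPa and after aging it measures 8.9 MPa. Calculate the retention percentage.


Retention = aged / original * 100
= 8.9 / 15.7 * 100
= 56.7%

56.7%


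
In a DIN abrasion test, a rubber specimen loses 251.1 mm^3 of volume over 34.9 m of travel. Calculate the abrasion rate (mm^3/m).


Rate = volume_loss / distance
= 251.1 / 34.9
= 7.195 mm^3/m

7.195 mm^3/m


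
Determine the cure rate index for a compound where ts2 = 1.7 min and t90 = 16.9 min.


CRI = 100 / (t90 - ts2)
= 100 / (16.9 - 1.7)
= 100 / 15.2
= 6.58 min^-1

6.58 min^-1


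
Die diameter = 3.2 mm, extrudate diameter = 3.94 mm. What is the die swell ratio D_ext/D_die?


Die swell ratio = D_extrudate / D_die
= 3.94 / 3.2
= 1.231

Die swell = 1.231


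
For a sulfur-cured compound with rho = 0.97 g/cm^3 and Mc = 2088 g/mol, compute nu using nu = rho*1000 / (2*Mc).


nu = rho * 1000 / (2 * Mc)
nu = 0.97 * 1000 / (2 * 2088)
nu = 970.0 / 4176
nu = 0.2323 mol/L

0.2323 mol/L


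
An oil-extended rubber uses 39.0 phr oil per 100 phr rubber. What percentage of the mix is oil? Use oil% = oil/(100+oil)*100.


Oil % = oil / (100 + oil) * 100
= 39.0 / (100 + 39.0) * 100
= 39.0 / 139.0 * 100
= 28.06%

28.06%


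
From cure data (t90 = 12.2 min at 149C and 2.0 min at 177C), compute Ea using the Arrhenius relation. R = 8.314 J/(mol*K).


T1 = 422.15 K, T2 = 450.15 K
1/T1 - 1/T2 = 1.4734e-04
ln(t1/t2) = ln(12.2/2.0) = 1.8083
Ea = 8.314 * 1.8083 / 1.4734e-04 = 102033.7439 J/mol
Ea = 102.03 kJ/mol

102.03 kJ/mol


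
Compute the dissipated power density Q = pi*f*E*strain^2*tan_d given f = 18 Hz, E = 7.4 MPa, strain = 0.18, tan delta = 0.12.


Q = pi * f * E * strain^2 * tan_d
= pi * 18 * 7.4 * 0.18^2 * 0.12
= pi * 18 * 7.4 * 0.0324 * 0.12
= 1.6270

Q = 1.6270


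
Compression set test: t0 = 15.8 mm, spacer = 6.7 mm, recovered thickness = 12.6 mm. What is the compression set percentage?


CS = (t0 - recovered) / (t0 - ts) * 100
= (15.8 - 12.6) / (15.8 - 6.7) * 100
= 3.2 / 9.1 * 100
= 35.2%

35.2%


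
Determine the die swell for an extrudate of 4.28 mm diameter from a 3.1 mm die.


Die swell ratio = D_extrudate / D_die
= 4.28 / 3.1
= 1.381

Die swell = 1.381


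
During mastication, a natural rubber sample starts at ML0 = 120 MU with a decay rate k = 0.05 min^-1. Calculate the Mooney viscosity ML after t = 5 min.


ML = ML0 * exp(-k * t)
ML = 120 * exp(-0.05 * 5)
ML = 120 * 0.7788
ML = 93.46 MU

93.46 MU


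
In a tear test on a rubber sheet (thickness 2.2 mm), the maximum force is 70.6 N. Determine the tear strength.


Tear strength = force / thickness
= 70.6 / 2.2
= 32.09 N/mm

32.09 N/mm


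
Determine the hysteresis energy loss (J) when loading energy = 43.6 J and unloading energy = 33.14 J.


Hysteresis loss = loading - unloading
= 43.6 - 33.14
= 10.46 J

10.46 J


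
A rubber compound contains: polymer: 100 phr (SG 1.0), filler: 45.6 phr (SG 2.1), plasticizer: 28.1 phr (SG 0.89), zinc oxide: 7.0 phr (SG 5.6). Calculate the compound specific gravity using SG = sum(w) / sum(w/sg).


Sum of weights = 180.7
Volume contributions:
  polymer: 100/1.0 = 100.0000
  filler: 45.6/2.1 = 21.7143
  plasticizer: 28.1/0.89 = 31.5730
  zinc oxide: 7.0/5.6 = 1.2500
Sum of volumes = 154.5373
SG = 180.7 / 154.5373 = 1.169

SG = 1.169


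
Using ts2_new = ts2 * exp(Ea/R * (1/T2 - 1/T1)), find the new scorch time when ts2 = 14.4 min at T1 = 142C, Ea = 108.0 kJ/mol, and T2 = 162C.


Convert temperatures: T1 = 142 + 273.15 = 415.15 K, T2 = 162 + 273.15 = 435.15 K
ts2_new = 14.4 * exp(108000 / 8.314 * (1/435.15 - 1/415.15))
1/T2 - 1/T1 = -1.1071e-04
ts2_new = 3.42 min

3.42 min


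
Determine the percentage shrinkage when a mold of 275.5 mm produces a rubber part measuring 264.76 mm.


Shrinkage = (mold - part) / mold * 100
= (275.5 - 264.76) / 275.5 * 100
= 10.74 / 275.5 * 100
= 3.9%

3.9%


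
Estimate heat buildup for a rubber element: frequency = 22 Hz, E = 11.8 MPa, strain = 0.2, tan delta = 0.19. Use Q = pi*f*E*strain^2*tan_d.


Q = pi * f * E * strain^2 * tan_d
= pi * 22 * 11.8 * 0.2^2 * 0.19
= pi * 22 * 11.8 * 0.0400 * 0.19
= 6.1982

Q = 6.1982


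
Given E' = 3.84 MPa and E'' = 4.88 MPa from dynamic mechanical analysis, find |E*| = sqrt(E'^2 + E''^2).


|E*| = sqrt(E'^2 + E''^2)
= sqrt(3.84^2 + 4.88^2)
= sqrt(14.7456 + 23.8144)
= 6.21 MPa

6.21 MPa


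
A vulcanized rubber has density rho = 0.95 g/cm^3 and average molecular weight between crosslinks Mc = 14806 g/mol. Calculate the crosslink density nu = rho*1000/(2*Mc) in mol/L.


nu = rho * 1000 / (2 * Mc)
nu = 0.95 * 1000 / (2 * 14806)
nu = 950.0 / 29612
nu = 0.0321 mol/L

0.0321 mol/L


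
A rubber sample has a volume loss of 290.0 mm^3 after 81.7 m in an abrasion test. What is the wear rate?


Rate = volume_loss / distance
= 290.0 / 81.7
= 3.55 mm^3/m

3.55 mm^3/m


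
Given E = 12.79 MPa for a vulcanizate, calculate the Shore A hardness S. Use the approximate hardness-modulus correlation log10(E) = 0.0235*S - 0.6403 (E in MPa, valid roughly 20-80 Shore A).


log10(E) = 0.0235*S - 0.6403  =>  S = (log10(E) + 0.6403) / 0.0235
log10(12.79) = 1.106871
S = (1.106871 + 0.6403) / 0.0235 = 1.747171 / 0.0235
S = 74.3

Shore A = 74.3


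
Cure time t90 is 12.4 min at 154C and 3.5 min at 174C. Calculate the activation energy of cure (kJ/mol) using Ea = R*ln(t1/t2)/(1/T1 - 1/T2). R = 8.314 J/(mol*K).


T1 = 427.15 K, T2 = 447.15 K
1/T1 - 1/T2 = 1.0471e-04
ln(t1/t2) = ln(12.4/3.5) = 1.2649
Ea = 8.314 * 1.2649 / 1.0471e-04 = 100434.1402 J/mol
Ea = 100.43 kJ/mol

100.43 kJ/mol


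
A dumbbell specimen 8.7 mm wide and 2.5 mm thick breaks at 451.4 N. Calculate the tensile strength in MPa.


Area = width * thickness = 8.7 * 2.5 = 21.75 mm^2
TS = force / area = 451.4 / 21.75 = 20.75 MPa

20.75 MPa


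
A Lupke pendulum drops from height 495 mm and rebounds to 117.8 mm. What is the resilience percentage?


Resilience = h_rebound / h_drop * 100
= 117.8 / 495 * 100
= 23.8%

23.8%


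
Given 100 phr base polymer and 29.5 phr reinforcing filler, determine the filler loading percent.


Filler % = filler / (rubber + filler) * 100
= 29.5 / (100 + 29.5) * 100
= 29.5 / 129.5 * 100
= 22.78%

22.78%


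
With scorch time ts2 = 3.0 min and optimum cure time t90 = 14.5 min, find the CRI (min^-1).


CRI = 100 / (t90 - ts2)
= 100 / (14.5 - 3.0)
= 100 / 11.5
= 8.7 min^-1

8.7 min^-1


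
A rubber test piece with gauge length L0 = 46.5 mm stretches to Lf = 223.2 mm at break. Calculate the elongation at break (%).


Elongation = (Lf - L0) / L0 * 100
= (223.2 - 46.5) / 46.5 * 100
= 176.7 / 46.5 * 100
= 380.0%

380.0%


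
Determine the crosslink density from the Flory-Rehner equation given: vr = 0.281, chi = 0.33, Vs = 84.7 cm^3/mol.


ln(1 - vr) = ln(1 - 0.281) = -0.3299
Numerator = -((-0.3299) + 0.281 + 0.33 * 0.281^2) = 0.0228
Denominator = 84.7 * (0.281^(1/3) - 0.281/2) = 43.5774
nu = 0.0228 / 43.5774 = 5.2405e-04 mol/cm^3

5.2405e-04 mol/cm^3


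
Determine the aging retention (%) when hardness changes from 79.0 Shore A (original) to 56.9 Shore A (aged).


Retention = aged / original * 100
= 56.9 / 79.0 * 100
= 72.0%

72.0%


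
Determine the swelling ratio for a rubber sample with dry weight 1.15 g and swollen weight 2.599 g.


Q = W_swollen / W_dry
Q = 2.599 / 1.15
Q = 2.26

Q = 2.26


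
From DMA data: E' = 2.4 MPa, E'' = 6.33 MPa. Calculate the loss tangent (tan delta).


tan delta = E'' / E'
= 6.33 / 2.4
= 2.6375

tan delta = 2.6375


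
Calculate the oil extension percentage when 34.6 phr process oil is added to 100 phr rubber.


Oil % = oil / (100 + oil) * 100
= 34.6 / (100 + 34.6) * 100
= 34.6 / 134.6 * 100
= 25.71%

25.71%


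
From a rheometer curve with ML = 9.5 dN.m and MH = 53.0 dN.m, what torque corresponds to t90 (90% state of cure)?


M90 = ML + 0.9 * (MH - ML)
M90 = 9.5 + 0.9 * (53.0 - 9.5)
M90 = 9.5 + 0.9 * 43.5
M90 = 48.65 dN.m

48.65 dN.m


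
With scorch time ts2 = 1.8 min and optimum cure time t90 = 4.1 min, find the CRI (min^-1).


CRI = 100 / (t90 - ts2)
= 100 / (4.1 - 1.8)
= 100 / 2.3
= 43.48 min^-1

43.48 min^-1


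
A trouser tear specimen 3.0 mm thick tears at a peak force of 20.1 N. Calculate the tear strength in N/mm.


Tear strength = force / thickness
= 20.1 / 3.0
= 6.7 N/mm

6.7 N/mm


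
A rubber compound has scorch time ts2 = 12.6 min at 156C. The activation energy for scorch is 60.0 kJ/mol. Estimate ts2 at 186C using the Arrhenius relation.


Convert temperatures: T1 = 156 + 273.15 = 429.15 K, T2 = 186 + 273.15 = 459.15 K
ts2_new = 12.6 * exp(60000 / 8.314 * (1/459.15 - 1/429.15))
1/T2 - 1/T1 = -1.5225e-04
ts2_new = 4.2 min

4.2 min


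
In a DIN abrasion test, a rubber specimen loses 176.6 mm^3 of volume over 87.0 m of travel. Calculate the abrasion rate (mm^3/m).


Rate = volume_loss / distance
= 176.6 / 87.0
= 2.03 mm^3/m

2.03 mm^3/m


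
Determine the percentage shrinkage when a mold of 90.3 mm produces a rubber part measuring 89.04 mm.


Shrinkage = (mold - part) / mold * 100
= (90.3 - 89.04) / 90.3 * 100
= 1.26 / 90.3 * 100
= 1.4%

1.4%


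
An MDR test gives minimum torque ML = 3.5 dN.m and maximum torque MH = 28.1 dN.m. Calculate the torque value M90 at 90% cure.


M90 = ML + 0.9 * (MH - ML)
M90 = 3.5 + 0.9 * (28.1 - 3.5)
M90 = 3.5 + 0.9 * 24.6
M90 = 25.64 dN.m

25.64 dN.m


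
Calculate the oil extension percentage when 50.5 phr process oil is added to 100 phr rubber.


Oil % = oil / (100 + oil) * 100
= 50.5 / (100 + 50.5) * 100
= 50.5 / 150.5 * 100
= 33.55%

33.55%


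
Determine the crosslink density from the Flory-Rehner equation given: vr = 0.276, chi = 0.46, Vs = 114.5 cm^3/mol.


ln(1 - vr) = ln(1 - 0.276) = -0.3230
Numerator = -((-0.3230) + 0.276 + 0.46 * 0.276^2) = 0.0119
Denominator = 114.5 * (0.276^(1/3) - 0.276/2) = 58.7480
nu = 0.0119 / 58.7480 = 2.0295e-04 mol/cm^3

2.0295e-04 mol/cm^3


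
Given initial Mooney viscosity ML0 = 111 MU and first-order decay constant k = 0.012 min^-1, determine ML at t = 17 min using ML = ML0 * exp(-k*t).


ML = ML0 * exp(-k * t)
ML = 111 * exp(-0.012 * 17)
ML = 111 * 0.8155
ML = 90.52 MU

90.52 MU


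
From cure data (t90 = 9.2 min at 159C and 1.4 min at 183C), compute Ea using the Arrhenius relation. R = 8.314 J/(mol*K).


T1 = 432.15 K, T2 = 456.15 K
1/T1 - 1/T2 = 1.2175e-04
ln(t1/t2) = ln(9.2/1.4) = 1.8827
Ea = 8.314 * 1.8827 / 1.2175e-04 = 128566.9394 J/mol
Ea = 128.57 kJ/mol

128.57 kJ/mol


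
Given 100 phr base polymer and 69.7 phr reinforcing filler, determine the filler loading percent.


Filler % = filler / (rubber + filler) * 100
= 69.7 / (100 + 69.7) * 100
= 69.7 / 169.7 * 100
= 41.07%

41.07%


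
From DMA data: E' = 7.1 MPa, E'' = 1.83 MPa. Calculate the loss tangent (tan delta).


tan delta = E'' / E'
= 1.83 / 7.1
= 0.2577

tan delta = 0.2577


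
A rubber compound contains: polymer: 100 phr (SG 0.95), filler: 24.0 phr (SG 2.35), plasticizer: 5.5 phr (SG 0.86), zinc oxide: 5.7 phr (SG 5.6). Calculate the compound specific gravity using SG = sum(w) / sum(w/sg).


Sum of weights = 135.2
Volume contributions:
  polymer: 100/0.95 = 105.2632
  filler: 24.0/2.35 = 10.2128
  plasticizer: 5.5/0.86 = 6.3953
  zinc oxide: 5.7/5.6 = 1.0179
Sum of volumes = 122.8891
SG = 135.2 / 122.8891 = 1.1

SG = 1.1


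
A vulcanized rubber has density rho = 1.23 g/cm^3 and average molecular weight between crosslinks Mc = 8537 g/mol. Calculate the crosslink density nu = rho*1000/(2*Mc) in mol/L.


nu = rho * 1000 / (2 * Mc)
nu = 1.23 * 1000 / (2 * 8537)
nu = 1230.0 / 17074
nu = 0.0720 mol/L

0.0720 mol/L


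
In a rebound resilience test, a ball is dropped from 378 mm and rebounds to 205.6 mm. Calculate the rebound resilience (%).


Resilience = h_rebound / h_drop * 100
= 205.6 / 378 * 100
= 54.4%

54.4%


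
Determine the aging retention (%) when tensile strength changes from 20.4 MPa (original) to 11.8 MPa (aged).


Retention = aged / original * 100
= 11.8 / 20.4 * 100
= 57.8%

57.8%


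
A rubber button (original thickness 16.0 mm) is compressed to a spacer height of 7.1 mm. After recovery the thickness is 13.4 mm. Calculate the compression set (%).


CS = (t0 - recovered) / (t0 - ts) * 100
= (16.0 - 13.4) / (16.0 - 7.1) * 100
= 2.6 / 8.9 * 100
= 29.2%

29.2%


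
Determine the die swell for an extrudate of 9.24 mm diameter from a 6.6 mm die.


Die swell ratio = D_extrudate / D_die
= 9.24 / 6.6
= 1.4

Die swell = 1.4


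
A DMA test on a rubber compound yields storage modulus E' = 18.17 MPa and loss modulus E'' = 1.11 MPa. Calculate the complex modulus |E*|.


|E*| = sqrt(E'^2 + E''^2)
= sqrt(18.17^2 + 1.11^2)
= sqrt(330.1489 + 1.2321)
= 18.204 MPa

18.204 MPa


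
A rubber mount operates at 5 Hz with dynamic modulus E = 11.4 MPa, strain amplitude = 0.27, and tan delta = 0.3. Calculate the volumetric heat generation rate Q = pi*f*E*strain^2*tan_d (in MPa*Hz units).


Q = pi * f * E * strain^2 * tan_d
= pi * 5 * 11.4 * 0.27^2 * 0.3
= pi * 5 * 11.4 * 0.0729 * 0.3
= 3.9163

Q = 3.9163


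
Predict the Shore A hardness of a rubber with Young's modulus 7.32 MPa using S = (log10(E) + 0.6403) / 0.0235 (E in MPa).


log10(E) = 0.0235*S - 0.6403  =>  S = (log10(E) + 0.6403) / 0.0235
log10(7.32) = 0.864511
S = (0.864511 + 0.6403) / 0.0235 = 1.504811 / 0.0235
S = 64.0

Shore A = 64.0


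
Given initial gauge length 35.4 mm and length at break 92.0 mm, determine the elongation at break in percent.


Elongation = (Lf - L0) / L0 * 100
= (92.0 - 35.4) / 35.4 * 100
= 56.6 / 35.4 * 100
= 159.9%

159.9%


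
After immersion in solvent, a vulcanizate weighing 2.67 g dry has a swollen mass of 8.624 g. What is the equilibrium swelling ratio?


Q = W_swollen / W_dry
Q = 8.624 / 2.67
Q = 3.23

Q = 3.23


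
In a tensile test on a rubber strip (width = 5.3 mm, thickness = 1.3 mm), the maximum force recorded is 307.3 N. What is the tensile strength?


Area = width * thickness = 5.3 * 1.3 = 6.89 mm^2
TS = force / area = 307.3 / 6.89 = 44.6 MPa

44.6 MPa


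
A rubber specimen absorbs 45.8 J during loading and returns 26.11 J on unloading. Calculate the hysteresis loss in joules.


Hysteresis loss = loading - unloading
= 45.8 - 26.11
= 19.69 J

19.69 J


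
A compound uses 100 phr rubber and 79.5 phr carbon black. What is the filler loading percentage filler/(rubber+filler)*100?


Filler % = filler / (rubber + filler) * 100
= 79.5 / (100 + 79.5) * 100
= 79.5 / 179.5 * 100
= 44.29%

44.29%


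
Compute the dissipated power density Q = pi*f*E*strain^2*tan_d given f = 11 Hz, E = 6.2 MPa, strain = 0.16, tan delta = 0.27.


Q = pi * f * E * strain^2 * tan_d
= pi * 11 * 6.2 * 0.16^2 * 0.27
= pi * 11 * 6.2 * 0.0256 * 0.27
= 1.4809

Q = 1.4809


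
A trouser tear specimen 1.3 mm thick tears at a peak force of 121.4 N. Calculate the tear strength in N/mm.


Tear strength = force / thickness
= 121.4 / 1.3
= 93.38 N/mm

93.38 N/mm


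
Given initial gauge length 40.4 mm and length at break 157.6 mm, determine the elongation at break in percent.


Elongation = (Lf - L0) / L0 * 100
= (157.6 - 40.4) / 40.4 * 100
= 117.2 / 40.4 * 100
= 290.1%

290.1%


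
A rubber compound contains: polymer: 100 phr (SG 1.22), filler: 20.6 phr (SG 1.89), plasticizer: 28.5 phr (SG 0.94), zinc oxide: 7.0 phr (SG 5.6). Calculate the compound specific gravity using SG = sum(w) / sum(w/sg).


Sum of weights = 156.1
Volume contributions:
  polymer: 100/1.22 = 81.9672
  filler: 20.6/1.89 = 10.8995
  plasticizer: 28.5/0.94 = 30.3191
  zinc oxide: 7.0/5.6 = 1.2500
Sum of volumes = 124.4358
SG = 156.1 / 124.4358 = 1.254

SG = 1.254


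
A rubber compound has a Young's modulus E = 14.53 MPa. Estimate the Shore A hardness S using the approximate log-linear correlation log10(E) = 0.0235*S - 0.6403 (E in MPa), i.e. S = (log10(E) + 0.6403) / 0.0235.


log10(E) = 0.0235*S - 0.6403  =>  S = (log10(E) + 0.6403) / 0.0235
log10(14.53) = 1.162266
S = (1.162266 + 0.6403) / 0.0235 = 1.802566 / 0.0235
S = 76.7

Shore A = 76.7


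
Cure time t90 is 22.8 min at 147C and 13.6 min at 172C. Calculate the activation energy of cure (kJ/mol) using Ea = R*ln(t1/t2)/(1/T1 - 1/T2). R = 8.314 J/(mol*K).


T1 = 420.15 K, T2 = 445.15 K
1/T1 - 1/T2 = 1.3367e-04
ln(t1/t2) = ln(22.8/13.6) = 0.5167
Ea = 8.314 * 0.5167 / 1.3367e-04 = 32137.4518 J/mol
Ea = 32.14 kJ/mol

32.14 kJ/mol


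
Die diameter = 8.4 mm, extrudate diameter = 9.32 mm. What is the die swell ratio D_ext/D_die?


Die swell ratio = D_extrudate / D_die
= 9.32 / 8.4
= 1.11

Die swell = 1.11


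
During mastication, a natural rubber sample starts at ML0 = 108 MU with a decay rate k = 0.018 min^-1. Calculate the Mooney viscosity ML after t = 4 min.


ML = ML0 * exp(-k * t)
ML = 108 * exp(-0.018 * 4)
ML = 108 * 0.9305
ML = 100.5 MU

100.5 MU


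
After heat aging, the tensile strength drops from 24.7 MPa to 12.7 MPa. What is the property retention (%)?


Retention = aged / original * 100
= 12.7 / 24.7 * 100
= 51.4%

51.4%


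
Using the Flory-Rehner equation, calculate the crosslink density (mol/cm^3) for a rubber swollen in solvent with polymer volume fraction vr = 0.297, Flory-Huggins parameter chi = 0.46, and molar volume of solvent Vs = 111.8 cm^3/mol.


ln(1 - vr) = ln(1 - 0.297) = -0.3524
Numerator = -((-0.3524) + 0.297 + 0.46 * 0.297^2) = 0.0148
Denominator = 111.8 * (0.297^(1/3) - 0.297/2) = 57.9900
nu = 0.0148 / 57.9900 = 2.5560e-04 mol/cm^3

2.5560e-04 mol/cm^3


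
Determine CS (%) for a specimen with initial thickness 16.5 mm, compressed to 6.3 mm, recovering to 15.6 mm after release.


CS = (t0 - recovered) / (t0 - ts) * 100
= (16.5 - 15.6) / (16.5 - 6.3) * 100
= 0.9 / 10.2 * 100
= 8.8%

8.8%


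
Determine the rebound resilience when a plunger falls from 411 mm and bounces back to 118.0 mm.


Resilience = h_rebound / h_drop * 100
= 118.0 / 411 * 100
= 28.7%

28.7%


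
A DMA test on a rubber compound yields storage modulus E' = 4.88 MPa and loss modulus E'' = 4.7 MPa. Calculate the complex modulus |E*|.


|E*| = sqrt(E'^2 + E''^2)
= sqrt(4.88^2 + 4.7^2)
= sqrt(23.8144 + 22.0900)
= 6.775 MPa

6.775 MPa


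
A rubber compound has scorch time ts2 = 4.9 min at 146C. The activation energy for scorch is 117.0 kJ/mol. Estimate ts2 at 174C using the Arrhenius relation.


Convert temperatures: T1 = 146 + 273.15 = 419.15 K, T2 = 174 + 273.15 = 447.15 K
ts2_new = 4.9 * exp(117000 / 8.314 * (1/447.15 - 1/419.15))
1/T2 - 1/T1 = -1.4939e-04
ts2_new = 0.6 min

0.6 min


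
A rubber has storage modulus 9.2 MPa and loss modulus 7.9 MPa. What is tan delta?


tan delta = E'' / E'
= 7.9 / 9.2
= 0.8587

tan delta = 0.8587


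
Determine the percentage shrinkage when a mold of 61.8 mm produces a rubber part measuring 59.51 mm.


Shrinkage = (mold - part) / mold * 100
= (61.8 - 59.51) / 61.8 * 100
= 2.29 / 61.8 * 100
= 3.71%

3.71%


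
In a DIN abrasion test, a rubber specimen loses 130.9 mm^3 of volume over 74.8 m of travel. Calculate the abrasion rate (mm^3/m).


Rate = volume_loss / distance
= 130.9 / 74.8
= 1.75 mm^3/m

1.75 mm^3/m


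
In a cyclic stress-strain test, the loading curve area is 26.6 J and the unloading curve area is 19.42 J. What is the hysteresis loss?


Hysteresis loss = loading - unloading
= 26.6 - 19.42
= 7.18 J

7.18 J


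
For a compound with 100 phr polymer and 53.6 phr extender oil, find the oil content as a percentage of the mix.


Oil % = oil / (100 + oil) * 100
= 53.6 / (100 + 53.6) * 100
= 53.6 / 153.6 * 100
= 34.9%

34.9%


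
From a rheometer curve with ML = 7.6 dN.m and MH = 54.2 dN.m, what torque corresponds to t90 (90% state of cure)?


M90 = ML + 0.9 * (MH - ML)
M90 = 7.6 + 0.9 * (54.2 - 7.6)
M90 = 7.6 + 0.9 * 46.6
M90 = 49.54 dN.m

49.54 dN.m


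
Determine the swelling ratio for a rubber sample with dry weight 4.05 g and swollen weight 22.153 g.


Q = W_swollen / W_dry
Q = 22.153 / 4.05
Q = 5.47

Q = 5.47


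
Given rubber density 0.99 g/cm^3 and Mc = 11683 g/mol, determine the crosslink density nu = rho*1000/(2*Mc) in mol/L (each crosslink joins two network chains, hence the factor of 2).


nu = rho * 1000 / (2 * Mc)
nu = 0.99 * 1000 / (2 * 11683)
nu = 990.0 / 23366
nu = 0.0424 mol/L

0.0424 mol/L


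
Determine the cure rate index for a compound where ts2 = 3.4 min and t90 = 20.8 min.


CRI = 100 / (t90 - ts2)
= 100 / (20.8 - 3.4)
= 100 / 17.4
= 5.75 min^-1

5.75 min^-1


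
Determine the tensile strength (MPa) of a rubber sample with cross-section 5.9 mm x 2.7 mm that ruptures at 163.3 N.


Area = width * thickness = 5.9 * 2.7 = 15.93 mm^2
TS = force / area = 163.3 / 15.93 = 10.25 MPa

10.25 MPa
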